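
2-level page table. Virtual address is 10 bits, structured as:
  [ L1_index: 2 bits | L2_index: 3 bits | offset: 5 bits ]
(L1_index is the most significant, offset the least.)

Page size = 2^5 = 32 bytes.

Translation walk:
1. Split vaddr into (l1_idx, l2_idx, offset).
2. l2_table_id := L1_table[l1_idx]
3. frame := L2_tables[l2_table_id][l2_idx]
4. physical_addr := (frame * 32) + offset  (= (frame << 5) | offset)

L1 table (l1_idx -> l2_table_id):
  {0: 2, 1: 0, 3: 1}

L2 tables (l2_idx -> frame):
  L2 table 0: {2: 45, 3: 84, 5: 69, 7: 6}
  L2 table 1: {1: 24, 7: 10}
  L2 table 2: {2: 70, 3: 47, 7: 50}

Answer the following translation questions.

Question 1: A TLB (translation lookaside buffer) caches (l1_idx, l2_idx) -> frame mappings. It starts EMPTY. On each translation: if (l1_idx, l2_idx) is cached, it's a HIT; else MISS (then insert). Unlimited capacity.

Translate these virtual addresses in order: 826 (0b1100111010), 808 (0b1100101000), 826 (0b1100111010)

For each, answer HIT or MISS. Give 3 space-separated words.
Answer: MISS HIT HIT

Derivation:
vaddr=826: (3,1) not in TLB -> MISS, insert
vaddr=808: (3,1) in TLB -> HIT
vaddr=826: (3,1) in TLB -> HIT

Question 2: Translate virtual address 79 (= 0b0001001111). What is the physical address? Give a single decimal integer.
vaddr = 79 = 0b0001001111
Split: l1_idx=0, l2_idx=2, offset=15
L1[0] = 2
L2[2][2] = 70
paddr = 70 * 32 + 15 = 2255

Answer: 2255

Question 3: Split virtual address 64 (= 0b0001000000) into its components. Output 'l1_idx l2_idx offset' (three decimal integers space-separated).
vaddr = 64 = 0b0001000000
  top 2 bits -> l1_idx = 0
  next 3 bits -> l2_idx = 2
  bottom 5 bits -> offset = 0

Answer: 0 2 0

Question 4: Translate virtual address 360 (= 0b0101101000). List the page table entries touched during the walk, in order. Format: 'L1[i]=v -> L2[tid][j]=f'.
Answer: L1[1]=0 -> L2[0][3]=84

Derivation:
vaddr = 360 = 0b0101101000
Split: l1_idx=1, l2_idx=3, offset=8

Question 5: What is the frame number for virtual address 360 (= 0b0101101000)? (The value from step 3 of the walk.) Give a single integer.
vaddr = 360: l1_idx=1, l2_idx=3
L1[1] = 0; L2[0][3] = 84

Answer: 84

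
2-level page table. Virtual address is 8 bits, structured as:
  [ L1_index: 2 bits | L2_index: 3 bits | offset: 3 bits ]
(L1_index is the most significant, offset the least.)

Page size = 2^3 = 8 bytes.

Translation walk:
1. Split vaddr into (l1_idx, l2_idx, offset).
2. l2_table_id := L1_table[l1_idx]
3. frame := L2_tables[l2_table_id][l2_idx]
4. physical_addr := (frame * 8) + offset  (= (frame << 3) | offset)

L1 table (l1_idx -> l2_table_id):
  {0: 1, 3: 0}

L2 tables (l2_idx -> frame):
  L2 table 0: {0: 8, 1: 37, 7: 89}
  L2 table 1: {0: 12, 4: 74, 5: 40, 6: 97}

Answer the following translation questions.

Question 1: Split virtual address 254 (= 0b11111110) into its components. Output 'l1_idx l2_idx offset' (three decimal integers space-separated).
vaddr = 254 = 0b11111110
  top 2 bits -> l1_idx = 3
  next 3 bits -> l2_idx = 7
  bottom 3 bits -> offset = 6

Answer: 3 7 6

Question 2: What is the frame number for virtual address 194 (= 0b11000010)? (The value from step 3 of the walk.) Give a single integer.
Answer: 8

Derivation:
vaddr = 194: l1_idx=3, l2_idx=0
L1[3] = 0; L2[0][0] = 8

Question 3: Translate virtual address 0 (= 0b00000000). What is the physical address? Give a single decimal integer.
vaddr = 0 = 0b00000000
Split: l1_idx=0, l2_idx=0, offset=0
L1[0] = 1
L2[1][0] = 12
paddr = 12 * 8 + 0 = 96

Answer: 96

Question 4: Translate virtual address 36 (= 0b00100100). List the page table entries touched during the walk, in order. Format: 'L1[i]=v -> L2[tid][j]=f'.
Answer: L1[0]=1 -> L2[1][4]=74

Derivation:
vaddr = 36 = 0b00100100
Split: l1_idx=0, l2_idx=4, offset=4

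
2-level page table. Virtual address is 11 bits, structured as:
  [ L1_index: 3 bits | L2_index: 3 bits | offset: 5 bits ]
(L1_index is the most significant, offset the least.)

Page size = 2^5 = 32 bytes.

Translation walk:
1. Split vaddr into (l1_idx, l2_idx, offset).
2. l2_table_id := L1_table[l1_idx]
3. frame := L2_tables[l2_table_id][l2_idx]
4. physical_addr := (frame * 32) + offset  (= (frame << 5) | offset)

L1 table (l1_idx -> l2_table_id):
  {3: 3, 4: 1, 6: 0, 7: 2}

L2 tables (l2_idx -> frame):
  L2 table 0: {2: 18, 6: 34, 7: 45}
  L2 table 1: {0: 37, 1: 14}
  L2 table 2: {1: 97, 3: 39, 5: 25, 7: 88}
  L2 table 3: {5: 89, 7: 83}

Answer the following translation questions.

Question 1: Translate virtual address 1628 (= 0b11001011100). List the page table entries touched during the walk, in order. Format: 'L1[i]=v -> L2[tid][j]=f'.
vaddr = 1628 = 0b11001011100
Split: l1_idx=6, l2_idx=2, offset=28

Answer: L1[6]=0 -> L2[0][2]=18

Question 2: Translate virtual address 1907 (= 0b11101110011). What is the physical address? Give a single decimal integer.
vaddr = 1907 = 0b11101110011
Split: l1_idx=7, l2_idx=3, offset=19
L1[7] = 2
L2[2][3] = 39
paddr = 39 * 32 + 19 = 1267

Answer: 1267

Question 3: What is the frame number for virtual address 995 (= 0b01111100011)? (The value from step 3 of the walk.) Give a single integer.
Answer: 83

Derivation:
vaddr = 995: l1_idx=3, l2_idx=7
L1[3] = 3; L2[3][7] = 83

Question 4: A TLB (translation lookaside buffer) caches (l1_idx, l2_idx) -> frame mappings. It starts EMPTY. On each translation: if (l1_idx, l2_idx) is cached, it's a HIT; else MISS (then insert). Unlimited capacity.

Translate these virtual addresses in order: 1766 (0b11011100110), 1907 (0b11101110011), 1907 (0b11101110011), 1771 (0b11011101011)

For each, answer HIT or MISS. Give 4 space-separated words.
vaddr=1766: (6,7) not in TLB -> MISS, insert
vaddr=1907: (7,3) not in TLB -> MISS, insert
vaddr=1907: (7,3) in TLB -> HIT
vaddr=1771: (6,7) in TLB -> HIT

Answer: MISS MISS HIT HIT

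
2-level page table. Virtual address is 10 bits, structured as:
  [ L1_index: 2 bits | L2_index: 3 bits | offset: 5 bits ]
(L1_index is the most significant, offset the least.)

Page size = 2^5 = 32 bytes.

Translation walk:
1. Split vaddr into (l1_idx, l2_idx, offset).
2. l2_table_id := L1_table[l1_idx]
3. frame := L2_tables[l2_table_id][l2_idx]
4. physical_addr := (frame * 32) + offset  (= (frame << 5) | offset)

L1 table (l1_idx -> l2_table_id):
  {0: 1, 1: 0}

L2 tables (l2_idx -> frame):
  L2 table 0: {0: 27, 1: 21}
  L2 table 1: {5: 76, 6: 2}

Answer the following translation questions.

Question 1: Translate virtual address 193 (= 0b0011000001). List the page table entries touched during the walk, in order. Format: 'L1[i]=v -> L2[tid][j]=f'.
vaddr = 193 = 0b0011000001
Split: l1_idx=0, l2_idx=6, offset=1

Answer: L1[0]=1 -> L2[1][6]=2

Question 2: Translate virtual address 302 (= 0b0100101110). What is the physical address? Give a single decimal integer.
Answer: 686

Derivation:
vaddr = 302 = 0b0100101110
Split: l1_idx=1, l2_idx=1, offset=14
L1[1] = 0
L2[0][1] = 21
paddr = 21 * 32 + 14 = 686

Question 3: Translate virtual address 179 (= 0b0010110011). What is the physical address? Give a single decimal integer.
Answer: 2451

Derivation:
vaddr = 179 = 0b0010110011
Split: l1_idx=0, l2_idx=5, offset=19
L1[0] = 1
L2[1][5] = 76
paddr = 76 * 32 + 19 = 2451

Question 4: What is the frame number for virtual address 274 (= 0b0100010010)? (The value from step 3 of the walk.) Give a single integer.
Answer: 27

Derivation:
vaddr = 274: l1_idx=1, l2_idx=0
L1[1] = 0; L2[0][0] = 27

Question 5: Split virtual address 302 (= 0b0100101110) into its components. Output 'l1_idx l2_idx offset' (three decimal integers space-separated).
vaddr = 302 = 0b0100101110
  top 2 bits -> l1_idx = 1
  next 3 bits -> l2_idx = 1
  bottom 5 bits -> offset = 14

Answer: 1 1 14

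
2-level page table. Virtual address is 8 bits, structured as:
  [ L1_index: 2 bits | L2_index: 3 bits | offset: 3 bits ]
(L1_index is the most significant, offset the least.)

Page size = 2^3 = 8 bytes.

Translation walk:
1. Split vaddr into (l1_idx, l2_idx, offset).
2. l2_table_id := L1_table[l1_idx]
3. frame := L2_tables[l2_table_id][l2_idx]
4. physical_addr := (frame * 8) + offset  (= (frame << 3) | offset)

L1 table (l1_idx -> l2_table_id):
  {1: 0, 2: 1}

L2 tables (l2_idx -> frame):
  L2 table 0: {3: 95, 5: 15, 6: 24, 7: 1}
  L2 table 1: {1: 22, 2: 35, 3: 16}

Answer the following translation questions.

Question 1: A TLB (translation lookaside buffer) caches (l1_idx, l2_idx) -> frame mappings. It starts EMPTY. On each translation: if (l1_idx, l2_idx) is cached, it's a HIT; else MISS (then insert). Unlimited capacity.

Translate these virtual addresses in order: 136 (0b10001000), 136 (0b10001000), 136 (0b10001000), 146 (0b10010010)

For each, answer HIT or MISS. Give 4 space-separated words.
vaddr=136: (2,1) not in TLB -> MISS, insert
vaddr=136: (2,1) in TLB -> HIT
vaddr=136: (2,1) in TLB -> HIT
vaddr=146: (2,2) not in TLB -> MISS, insert

Answer: MISS HIT HIT MISS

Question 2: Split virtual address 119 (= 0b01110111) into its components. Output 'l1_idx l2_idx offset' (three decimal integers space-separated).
Answer: 1 6 7

Derivation:
vaddr = 119 = 0b01110111
  top 2 bits -> l1_idx = 1
  next 3 bits -> l2_idx = 6
  bottom 3 bits -> offset = 7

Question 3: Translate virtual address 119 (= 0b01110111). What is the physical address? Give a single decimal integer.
Answer: 199

Derivation:
vaddr = 119 = 0b01110111
Split: l1_idx=1, l2_idx=6, offset=7
L1[1] = 0
L2[0][6] = 24
paddr = 24 * 8 + 7 = 199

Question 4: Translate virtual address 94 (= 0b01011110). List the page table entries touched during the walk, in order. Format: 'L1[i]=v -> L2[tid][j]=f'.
Answer: L1[1]=0 -> L2[0][3]=95

Derivation:
vaddr = 94 = 0b01011110
Split: l1_idx=1, l2_idx=3, offset=6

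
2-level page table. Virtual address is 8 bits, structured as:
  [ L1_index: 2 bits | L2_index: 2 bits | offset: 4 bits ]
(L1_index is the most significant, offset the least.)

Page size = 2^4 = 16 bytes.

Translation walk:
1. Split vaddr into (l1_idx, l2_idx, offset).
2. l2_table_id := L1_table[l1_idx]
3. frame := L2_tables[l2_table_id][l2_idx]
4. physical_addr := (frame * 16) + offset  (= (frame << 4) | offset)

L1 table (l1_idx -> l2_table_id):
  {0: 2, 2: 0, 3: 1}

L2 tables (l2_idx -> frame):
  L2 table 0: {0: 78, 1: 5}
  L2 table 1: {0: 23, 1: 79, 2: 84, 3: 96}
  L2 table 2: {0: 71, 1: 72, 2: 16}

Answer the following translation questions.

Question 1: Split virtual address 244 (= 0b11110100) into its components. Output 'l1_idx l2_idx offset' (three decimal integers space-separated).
Answer: 3 3 4

Derivation:
vaddr = 244 = 0b11110100
  top 2 bits -> l1_idx = 3
  next 2 bits -> l2_idx = 3
  bottom 4 bits -> offset = 4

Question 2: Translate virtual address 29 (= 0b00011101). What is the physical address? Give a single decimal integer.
Answer: 1165

Derivation:
vaddr = 29 = 0b00011101
Split: l1_idx=0, l2_idx=1, offset=13
L1[0] = 2
L2[2][1] = 72
paddr = 72 * 16 + 13 = 1165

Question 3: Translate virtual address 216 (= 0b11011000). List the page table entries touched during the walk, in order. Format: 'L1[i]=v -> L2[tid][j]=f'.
vaddr = 216 = 0b11011000
Split: l1_idx=3, l2_idx=1, offset=8

Answer: L1[3]=1 -> L2[1][1]=79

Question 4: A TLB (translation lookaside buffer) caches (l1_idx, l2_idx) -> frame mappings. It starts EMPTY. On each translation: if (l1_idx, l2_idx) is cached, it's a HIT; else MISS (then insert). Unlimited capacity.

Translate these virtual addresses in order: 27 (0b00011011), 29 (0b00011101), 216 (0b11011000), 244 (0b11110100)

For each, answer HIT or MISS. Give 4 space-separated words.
vaddr=27: (0,1) not in TLB -> MISS, insert
vaddr=29: (0,1) in TLB -> HIT
vaddr=216: (3,1) not in TLB -> MISS, insert
vaddr=244: (3,3) not in TLB -> MISS, insert

Answer: MISS HIT MISS MISS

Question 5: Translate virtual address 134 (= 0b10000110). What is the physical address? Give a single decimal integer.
vaddr = 134 = 0b10000110
Split: l1_idx=2, l2_idx=0, offset=6
L1[2] = 0
L2[0][0] = 78
paddr = 78 * 16 + 6 = 1254

Answer: 1254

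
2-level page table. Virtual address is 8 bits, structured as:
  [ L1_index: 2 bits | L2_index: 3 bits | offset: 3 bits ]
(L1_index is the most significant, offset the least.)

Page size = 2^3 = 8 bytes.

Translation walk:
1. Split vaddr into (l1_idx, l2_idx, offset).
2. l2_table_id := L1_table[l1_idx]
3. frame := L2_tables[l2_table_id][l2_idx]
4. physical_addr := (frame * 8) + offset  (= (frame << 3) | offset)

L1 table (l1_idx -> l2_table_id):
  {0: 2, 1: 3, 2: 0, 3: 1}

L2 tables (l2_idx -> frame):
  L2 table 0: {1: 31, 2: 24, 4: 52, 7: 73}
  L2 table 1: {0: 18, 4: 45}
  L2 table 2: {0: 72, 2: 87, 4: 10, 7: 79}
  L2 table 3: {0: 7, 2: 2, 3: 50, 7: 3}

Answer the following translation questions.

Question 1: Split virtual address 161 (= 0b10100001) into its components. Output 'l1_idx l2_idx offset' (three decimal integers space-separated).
vaddr = 161 = 0b10100001
  top 2 bits -> l1_idx = 2
  next 3 bits -> l2_idx = 4
  bottom 3 bits -> offset = 1

Answer: 2 4 1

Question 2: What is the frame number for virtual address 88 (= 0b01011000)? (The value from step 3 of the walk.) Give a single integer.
vaddr = 88: l1_idx=1, l2_idx=3
L1[1] = 3; L2[3][3] = 50

Answer: 50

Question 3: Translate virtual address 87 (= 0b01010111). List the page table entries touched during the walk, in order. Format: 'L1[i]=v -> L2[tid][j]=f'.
vaddr = 87 = 0b01010111
Split: l1_idx=1, l2_idx=2, offset=7

Answer: L1[1]=3 -> L2[3][2]=2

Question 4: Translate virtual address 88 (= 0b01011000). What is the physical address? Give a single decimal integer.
vaddr = 88 = 0b01011000
Split: l1_idx=1, l2_idx=3, offset=0
L1[1] = 3
L2[3][3] = 50
paddr = 50 * 8 + 0 = 400

Answer: 400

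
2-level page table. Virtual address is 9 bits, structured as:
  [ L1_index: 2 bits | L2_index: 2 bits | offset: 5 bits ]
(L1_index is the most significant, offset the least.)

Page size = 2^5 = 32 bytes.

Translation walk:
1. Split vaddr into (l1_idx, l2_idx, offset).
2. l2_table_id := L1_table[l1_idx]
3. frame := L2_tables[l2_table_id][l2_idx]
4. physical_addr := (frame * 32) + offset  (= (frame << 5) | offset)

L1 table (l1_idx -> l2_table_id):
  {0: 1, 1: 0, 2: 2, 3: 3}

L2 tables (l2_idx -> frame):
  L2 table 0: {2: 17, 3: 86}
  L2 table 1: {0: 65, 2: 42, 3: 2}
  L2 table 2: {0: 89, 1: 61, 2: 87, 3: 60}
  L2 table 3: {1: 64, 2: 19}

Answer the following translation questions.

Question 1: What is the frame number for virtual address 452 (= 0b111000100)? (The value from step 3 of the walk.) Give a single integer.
vaddr = 452: l1_idx=3, l2_idx=2
L1[3] = 3; L2[3][2] = 19

Answer: 19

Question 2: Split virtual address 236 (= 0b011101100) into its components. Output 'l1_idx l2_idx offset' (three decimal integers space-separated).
Answer: 1 3 12

Derivation:
vaddr = 236 = 0b011101100
  top 2 bits -> l1_idx = 1
  next 2 bits -> l2_idx = 3
  bottom 5 bits -> offset = 12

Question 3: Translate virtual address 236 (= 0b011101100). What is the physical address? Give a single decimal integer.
Answer: 2764

Derivation:
vaddr = 236 = 0b011101100
Split: l1_idx=1, l2_idx=3, offset=12
L1[1] = 0
L2[0][3] = 86
paddr = 86 * 32 + 12 = 2764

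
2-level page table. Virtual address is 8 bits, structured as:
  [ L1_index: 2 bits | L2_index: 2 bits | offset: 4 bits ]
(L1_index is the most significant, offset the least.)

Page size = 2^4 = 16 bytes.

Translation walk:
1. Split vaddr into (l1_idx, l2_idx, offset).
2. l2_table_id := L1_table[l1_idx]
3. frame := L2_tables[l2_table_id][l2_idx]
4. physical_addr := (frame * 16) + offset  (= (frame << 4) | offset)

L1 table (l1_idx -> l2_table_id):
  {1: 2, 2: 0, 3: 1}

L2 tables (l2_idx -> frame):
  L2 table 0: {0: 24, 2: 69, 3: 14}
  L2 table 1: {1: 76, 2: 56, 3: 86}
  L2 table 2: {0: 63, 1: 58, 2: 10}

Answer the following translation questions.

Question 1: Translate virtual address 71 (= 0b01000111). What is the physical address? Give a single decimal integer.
Answer: 1015

Derivation:
vaddr = 71 = 0b01000111
Split: l1_idx=1, l2_idx=0, offset=7
L1[1] = 2
L2[2][0] = 63
paddr = 63 * 16 + 7 = 1015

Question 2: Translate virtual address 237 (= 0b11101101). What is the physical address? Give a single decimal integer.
vaddr = 237 = 0b11101101
Split: l1_idx=3, l2_idx=2, offset=13
L1[3] = 1
L2[1][2] = 56
paddr = 56 * 16 + 13 = 909

Answer: 909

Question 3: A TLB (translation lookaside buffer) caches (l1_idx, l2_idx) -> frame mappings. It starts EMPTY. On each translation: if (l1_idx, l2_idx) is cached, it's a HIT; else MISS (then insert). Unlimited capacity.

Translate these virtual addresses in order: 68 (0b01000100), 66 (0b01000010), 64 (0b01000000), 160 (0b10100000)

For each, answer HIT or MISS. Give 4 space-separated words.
Answer: MISS HIT HIT MISS

Derivation:
vaddr=68: (1,0) not in TLB -> MISS, insert
vaddr=66: (1,0) in TLB -> HIT
vaddr=64: (1,0) in TLB -> HIT
vaddr=160: (2,2) not in TLB -> MISS, insert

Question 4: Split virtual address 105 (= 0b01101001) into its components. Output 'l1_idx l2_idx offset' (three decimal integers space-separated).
vaddr = 105 = 0b01101001
  top 2 bits -> l1_idx = 1
  next 2 bits -> l2_idx = 2
  bottom 4 bits -> offset = 9

Answer: 1 2 9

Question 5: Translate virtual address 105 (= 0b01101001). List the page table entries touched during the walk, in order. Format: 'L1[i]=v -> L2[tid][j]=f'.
Answer: L1[1]=2 -> L2[2][2]=10

Derivation:
vaddr = 105 = 0b01101001
Split: l1_idx=1, l2_idx=2, offset=9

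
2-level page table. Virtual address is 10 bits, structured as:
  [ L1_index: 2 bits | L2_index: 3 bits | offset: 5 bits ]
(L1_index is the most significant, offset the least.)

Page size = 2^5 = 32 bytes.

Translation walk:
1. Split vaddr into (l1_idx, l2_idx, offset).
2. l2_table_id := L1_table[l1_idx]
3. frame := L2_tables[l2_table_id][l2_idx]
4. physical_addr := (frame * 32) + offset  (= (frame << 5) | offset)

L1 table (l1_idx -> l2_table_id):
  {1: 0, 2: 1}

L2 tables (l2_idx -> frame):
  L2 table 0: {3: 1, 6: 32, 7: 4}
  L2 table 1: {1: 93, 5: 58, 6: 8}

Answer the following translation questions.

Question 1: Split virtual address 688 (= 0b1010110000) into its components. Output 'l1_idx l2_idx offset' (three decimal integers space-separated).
Answer: 2 5 16

Derivation:
vaddr = 688 = 0b1010110000
  top 2 bits -> l1_idx = 2
  next 3 bits -> l2_idx = 5
  bottom 5 bits -> offset = 16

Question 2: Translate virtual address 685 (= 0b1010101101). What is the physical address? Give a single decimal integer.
Answer: 1869

Derivation:
vaddr = 685 = 0b1010101101
Split: l1_idx=2, l2_idx=5, offset=13
L1[2] = 1
L2[1][5] = 58
paddr = 58 * 32 + 13 = 1869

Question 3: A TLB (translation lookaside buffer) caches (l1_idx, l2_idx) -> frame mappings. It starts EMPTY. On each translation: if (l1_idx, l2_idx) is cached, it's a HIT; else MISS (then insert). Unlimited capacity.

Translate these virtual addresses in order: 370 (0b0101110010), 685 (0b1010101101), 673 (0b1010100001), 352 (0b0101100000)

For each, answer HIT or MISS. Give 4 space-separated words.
Answer: MISS MISS HIT HIT

Derivation:
vaddr=370: (1,3) not in TLB -> MISS, insert
vaddr=685: (2,5) not in TLB -> MISS, insert
vaddr=673: (2,5) in TLB -> HIT
vaddr=352: (1,3) in TLB -> HIT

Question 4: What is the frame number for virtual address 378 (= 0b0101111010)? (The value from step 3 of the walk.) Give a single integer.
vaddr = 378: l1_idx=1, l2_idx=3
L1[1] = 0; L2[0][3] = 1

Answer: 1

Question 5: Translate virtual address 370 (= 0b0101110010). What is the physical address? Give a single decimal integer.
vaddr = 370 = 0b0101110010
Split: l1_idx=1, l2_idx=3, offset=18
L1[1] = 0
L2[0][3] = 1
paddr = 1 * 32 + 18 = 50

Answer: 50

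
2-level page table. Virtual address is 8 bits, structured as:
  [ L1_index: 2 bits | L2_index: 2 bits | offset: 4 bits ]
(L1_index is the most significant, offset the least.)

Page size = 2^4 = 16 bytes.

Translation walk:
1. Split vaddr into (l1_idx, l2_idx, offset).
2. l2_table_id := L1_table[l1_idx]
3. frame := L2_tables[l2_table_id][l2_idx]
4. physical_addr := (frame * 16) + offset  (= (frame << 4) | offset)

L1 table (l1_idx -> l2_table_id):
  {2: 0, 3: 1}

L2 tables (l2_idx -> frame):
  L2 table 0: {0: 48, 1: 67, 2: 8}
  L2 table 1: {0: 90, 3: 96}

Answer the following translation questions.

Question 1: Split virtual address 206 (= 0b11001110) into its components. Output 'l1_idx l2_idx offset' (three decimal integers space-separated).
vaddr = 206 = 0b11001110
  top 2 bits -> l1_idx = 3
  next 2 bits -> l2_idx = 0
  bottom 4 bits -> offset = 14

Answer: 3 0 14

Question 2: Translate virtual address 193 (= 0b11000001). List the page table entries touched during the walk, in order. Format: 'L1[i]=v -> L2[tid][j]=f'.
vaddr = 193 = 0b11000001
Split: l1_idx=3, l2_idx=0, offset=1

Answer: L1[3]=1 -> L2[1][0]=90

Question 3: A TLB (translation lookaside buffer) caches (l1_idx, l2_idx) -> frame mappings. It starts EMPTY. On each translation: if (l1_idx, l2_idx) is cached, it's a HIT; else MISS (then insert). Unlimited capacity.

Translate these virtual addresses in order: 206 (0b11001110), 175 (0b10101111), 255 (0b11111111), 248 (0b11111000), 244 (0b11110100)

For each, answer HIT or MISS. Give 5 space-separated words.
vaddr=206: (3,0) not in TLB -> MISS, insert
vaddr=175: (2,2) not in TLB -> MISS, insert
vaddr=255: (3,3) not in TLB -> MISS, insert
vaddr=248: (3,3) in TLB -> HIT
vaddr=244: (3,3) in TLB -> HIT

Answer: MISS MISS MISS HIT HIT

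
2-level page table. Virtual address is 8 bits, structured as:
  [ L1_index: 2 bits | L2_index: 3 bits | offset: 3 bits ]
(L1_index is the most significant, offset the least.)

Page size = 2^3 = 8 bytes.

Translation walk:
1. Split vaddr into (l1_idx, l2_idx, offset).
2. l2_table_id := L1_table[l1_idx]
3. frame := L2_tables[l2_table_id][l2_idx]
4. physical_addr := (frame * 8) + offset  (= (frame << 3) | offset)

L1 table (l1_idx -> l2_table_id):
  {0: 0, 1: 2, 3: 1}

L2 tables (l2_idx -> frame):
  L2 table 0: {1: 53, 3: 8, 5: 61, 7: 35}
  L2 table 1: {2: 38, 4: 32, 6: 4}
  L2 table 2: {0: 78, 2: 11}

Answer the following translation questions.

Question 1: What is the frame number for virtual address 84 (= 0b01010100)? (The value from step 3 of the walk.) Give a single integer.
vaddr = 84: l1_idx=1, l2_idx=2
L1[1] = 2; L2[2][2] = 11

Answer: 11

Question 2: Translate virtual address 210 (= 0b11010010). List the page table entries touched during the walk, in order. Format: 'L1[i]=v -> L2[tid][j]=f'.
vaddr = 210 = 0b11010010
Split: l1_idx=3, l2_idx=2, offset=2

Answer: L1[3]=1 -> L2[1][2]=38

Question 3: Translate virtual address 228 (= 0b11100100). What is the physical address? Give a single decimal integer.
vaddr = 228 = 0b11100100
Split: l1_idx=3, l2_idx=4, offset=4
L1[3] = 1
L2[1][4] = 32
paddr = 32 * 8 + 4 = 260

Answer: 260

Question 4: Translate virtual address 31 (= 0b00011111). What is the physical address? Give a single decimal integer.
Answer: 71

Derivation:
vaddr = 31 = 0b00011111
Split: l1_idx=0, l2_idx=3, offset=7
L1[0] = 0
L2[0][3] = 8
paddr = 8 * 8 + 7 = 71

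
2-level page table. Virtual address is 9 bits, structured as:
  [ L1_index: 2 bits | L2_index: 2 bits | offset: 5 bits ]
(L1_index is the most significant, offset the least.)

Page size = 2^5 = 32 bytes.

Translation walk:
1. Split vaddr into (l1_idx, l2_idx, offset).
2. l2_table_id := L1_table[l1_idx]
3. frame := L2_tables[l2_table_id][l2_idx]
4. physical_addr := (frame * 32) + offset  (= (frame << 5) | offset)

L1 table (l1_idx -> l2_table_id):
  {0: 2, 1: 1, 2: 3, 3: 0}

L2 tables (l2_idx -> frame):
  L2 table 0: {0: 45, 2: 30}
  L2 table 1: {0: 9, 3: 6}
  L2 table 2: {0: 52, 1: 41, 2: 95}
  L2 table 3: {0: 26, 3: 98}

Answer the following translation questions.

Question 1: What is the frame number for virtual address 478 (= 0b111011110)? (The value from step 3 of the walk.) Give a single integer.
Answer: 30

Derivation:
vaddr = 478: l1_idx=3, l2_idx=2
L1[3] = 0; L2[0][2] = 30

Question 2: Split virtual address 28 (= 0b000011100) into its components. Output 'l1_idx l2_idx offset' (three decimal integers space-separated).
Answer: 0 0 28

Derivation:
vaddr = 28 = 0b000011100
  top 2 bits -> l1_idx = 0
  next 2 bits -> l2_idx = 0
  bottom 5 bits -> offset = 28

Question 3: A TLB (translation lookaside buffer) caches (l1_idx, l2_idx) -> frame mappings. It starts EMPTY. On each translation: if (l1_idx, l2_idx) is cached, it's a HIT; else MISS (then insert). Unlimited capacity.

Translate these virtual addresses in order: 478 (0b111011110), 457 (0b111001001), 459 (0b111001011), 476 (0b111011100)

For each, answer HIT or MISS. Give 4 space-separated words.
vaddr=478: (3,2) not in TLB -> MISS, insert
vaddr=457: (3,2) in TLB -> HIT
vaddr=459: (3,2) in TLB -> HIT
vaddr=476: (3,2) in TLB -> HIT

Answer: MISS HIT HIT HIT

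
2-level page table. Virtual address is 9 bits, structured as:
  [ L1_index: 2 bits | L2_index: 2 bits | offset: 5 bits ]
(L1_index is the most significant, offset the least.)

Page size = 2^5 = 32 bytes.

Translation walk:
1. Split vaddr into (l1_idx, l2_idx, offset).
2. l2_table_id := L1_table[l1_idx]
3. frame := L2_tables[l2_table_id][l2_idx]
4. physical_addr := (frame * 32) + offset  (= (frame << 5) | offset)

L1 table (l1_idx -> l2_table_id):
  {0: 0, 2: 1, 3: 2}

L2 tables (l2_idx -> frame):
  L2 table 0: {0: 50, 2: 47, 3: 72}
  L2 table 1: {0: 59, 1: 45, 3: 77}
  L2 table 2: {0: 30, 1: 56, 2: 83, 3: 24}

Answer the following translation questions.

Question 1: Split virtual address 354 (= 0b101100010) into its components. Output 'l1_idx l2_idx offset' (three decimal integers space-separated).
vaddr = 354 = 0b101100010
  top 2 bits -> l1_idx = 2
  next 2 bits -> l2_idx = 3
  bottom 5 bits -> offset = 2

Answer: 2 3 2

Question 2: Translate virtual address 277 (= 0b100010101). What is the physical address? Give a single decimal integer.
Answer: 1909

Derivation:
vaddr = 277 = 0b100010101
Split: l1_idx=2, l2_idx=0, offset=21
L1[2] = 1
L2[1][0] = 59
paddr = 59 * 32 + 21 = 1909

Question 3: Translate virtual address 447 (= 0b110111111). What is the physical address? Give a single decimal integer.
Answer: 1823

Derivation:
vaddr = 447 = 0b110111111
Split: l1_idx=3, l2_idx=1, offset=31
L1[3] = 2
L2[2][1] = 56
paddr = 56 * 32 + 31 = 1823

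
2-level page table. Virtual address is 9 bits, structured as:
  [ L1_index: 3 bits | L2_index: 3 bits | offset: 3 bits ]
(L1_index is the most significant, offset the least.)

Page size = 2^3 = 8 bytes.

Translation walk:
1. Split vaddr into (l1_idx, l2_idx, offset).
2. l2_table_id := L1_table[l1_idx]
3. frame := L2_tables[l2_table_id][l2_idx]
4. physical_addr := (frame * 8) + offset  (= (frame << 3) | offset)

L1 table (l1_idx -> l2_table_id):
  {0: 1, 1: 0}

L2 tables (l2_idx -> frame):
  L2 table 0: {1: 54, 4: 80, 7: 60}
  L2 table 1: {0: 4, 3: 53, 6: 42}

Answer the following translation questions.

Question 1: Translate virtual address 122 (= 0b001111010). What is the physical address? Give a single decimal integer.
vaddr = 122 = 0b001111010
Split: l1_idx=1, l2_idx=7, offset=2
L1[1] = 0
L2[0][7] = 60
paddr = 60 * 8 + 2 = 482

Answer: 482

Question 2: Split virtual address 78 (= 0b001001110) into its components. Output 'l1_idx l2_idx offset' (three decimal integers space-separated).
Answer: 1 1 6

Derivation:
vaddr = 78 = 0b001001110
  top 3 bits -> l1_idx = 1
  next 3 bits -> l2_idx = 1
  bottom 3 bits -> offset = 6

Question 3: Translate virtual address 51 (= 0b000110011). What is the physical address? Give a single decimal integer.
Answer: 339

Derivation:
vaddr = 51 = 0b000110011
Split: l1_idx=0, l2_idx=6, offset=3
L1[0] = 1
L2[1][6] = 42
paddr = 42 * 8 + 3 = 339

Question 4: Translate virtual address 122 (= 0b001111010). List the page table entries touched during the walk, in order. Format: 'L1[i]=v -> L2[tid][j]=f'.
Answer: L1[1]=0 -> L2[0][7]=60

Derivation:
vaddr = 122 = 0b001111010
Split: l1_idx=1, l2_idx=7, offset=2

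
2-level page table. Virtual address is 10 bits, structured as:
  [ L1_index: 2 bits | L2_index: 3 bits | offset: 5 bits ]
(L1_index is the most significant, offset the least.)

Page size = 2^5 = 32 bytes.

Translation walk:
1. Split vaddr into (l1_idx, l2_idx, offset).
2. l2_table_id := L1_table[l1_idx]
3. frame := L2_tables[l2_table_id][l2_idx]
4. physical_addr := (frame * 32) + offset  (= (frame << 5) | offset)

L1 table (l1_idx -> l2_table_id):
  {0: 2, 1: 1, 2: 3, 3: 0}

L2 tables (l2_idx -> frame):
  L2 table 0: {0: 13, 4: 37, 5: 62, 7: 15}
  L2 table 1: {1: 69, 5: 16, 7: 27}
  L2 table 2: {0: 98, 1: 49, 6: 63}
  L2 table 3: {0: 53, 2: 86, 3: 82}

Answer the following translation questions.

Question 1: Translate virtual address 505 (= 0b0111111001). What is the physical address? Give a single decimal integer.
vaddr = 505 = 0b0111111001
Split: l1_idx=1, l2_idx=7, offset=25
L1[1] = 1
L2[1][7] = 27
paddr = 27 * 32 + 25 = 889

Answer: 889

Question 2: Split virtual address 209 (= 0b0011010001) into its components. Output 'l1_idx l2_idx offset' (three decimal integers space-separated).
vaddr = 209 = 0b0011010001
  top 2 bits -> l1_idx = 0
  next 3 bits -> l2_idx = 6
  bottom 5 bits -> offset = 17

Answer: 0 6 17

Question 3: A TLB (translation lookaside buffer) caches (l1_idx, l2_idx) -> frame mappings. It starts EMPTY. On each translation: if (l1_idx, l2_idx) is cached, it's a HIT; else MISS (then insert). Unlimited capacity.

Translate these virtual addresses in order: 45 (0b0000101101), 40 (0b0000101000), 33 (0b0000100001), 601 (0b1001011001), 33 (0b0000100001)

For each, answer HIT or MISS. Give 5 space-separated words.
vaddr=45: (0,1) not in TLB -> MISS, insert
vaddr=40: (0,1) in TLB -> HIT
vaddr=33: (0,1) in TLB -> HIT
vaddr=601: (2,2) not in TLB -> MISS, insert
vaddr=33: (0,1) in TLB -> HIT

Answer: MISS HIT HIT MISS HIT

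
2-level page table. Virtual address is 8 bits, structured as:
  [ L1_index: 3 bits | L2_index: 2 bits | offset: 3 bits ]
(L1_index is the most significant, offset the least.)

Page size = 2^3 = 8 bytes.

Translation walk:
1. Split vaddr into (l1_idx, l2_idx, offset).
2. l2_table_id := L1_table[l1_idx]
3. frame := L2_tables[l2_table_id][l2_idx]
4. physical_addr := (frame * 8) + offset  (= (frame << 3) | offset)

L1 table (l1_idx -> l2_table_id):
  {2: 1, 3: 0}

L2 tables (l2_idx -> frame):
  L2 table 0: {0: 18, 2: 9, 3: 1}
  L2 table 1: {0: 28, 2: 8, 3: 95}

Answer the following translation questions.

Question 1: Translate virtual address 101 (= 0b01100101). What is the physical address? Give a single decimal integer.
Answer: 149

Derivation:
vaddr = 101 = 0b01100101
Split: l1_idx=3, l2_idx=0, offset=5
L1[3] = 0
L2[0][0] = 18
paddr = 18 * 8 + 5 = 149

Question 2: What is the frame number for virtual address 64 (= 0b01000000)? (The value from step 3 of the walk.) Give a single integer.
vaddr = 64: l1_idx=2, l2_idx=0
L1[2] = 1; L2[1][0] = 28

Answer: 28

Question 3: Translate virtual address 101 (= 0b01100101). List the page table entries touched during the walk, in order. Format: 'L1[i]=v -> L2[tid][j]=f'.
vaddr = 101 = 0b01100101
Split: l1_idx=3, l2_idx=0, offset=5

Answer: L1[3]=0 -> L2[0][0]=18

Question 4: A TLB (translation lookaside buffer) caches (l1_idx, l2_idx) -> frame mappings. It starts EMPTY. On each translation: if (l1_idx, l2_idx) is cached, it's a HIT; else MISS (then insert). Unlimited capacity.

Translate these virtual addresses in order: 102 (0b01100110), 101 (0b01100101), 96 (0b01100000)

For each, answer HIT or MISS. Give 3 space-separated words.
Answer: MISS HIT HIT

Derivation:
vaddr=102: (3,0) not in TLB -> MISS, insert
vaddr=101: (3,0) in TLB -> HIT
vaddr=96: (3,0) in TLB -> HIT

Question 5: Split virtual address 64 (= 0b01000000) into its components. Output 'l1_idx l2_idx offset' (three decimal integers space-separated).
Answer: 2 0 0

Derivation:
vaddr = 64 = 0b01000000
  top 3 bits -> l1_idx = 2
  next 2 bits -> l2_idx = 0
  bottom 3 bits -> offset = 0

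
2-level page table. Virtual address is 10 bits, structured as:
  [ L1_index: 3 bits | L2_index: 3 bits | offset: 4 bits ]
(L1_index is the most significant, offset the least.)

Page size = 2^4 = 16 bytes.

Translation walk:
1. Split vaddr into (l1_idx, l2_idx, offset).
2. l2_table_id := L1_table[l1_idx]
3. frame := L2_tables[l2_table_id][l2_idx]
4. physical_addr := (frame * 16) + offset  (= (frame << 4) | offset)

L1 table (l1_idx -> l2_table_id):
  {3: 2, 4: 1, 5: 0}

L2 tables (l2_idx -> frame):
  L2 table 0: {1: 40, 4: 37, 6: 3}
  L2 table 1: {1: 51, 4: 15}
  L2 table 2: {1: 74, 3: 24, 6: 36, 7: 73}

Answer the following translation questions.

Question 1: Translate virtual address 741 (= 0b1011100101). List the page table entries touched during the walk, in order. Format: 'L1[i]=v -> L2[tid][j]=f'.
Answer: L1[5]=0 -> L2[0][6]=3

Derivation:
vaddr = 741 = 0b1011100101
Split: l1_idx=5, l2_idx=6, offset=5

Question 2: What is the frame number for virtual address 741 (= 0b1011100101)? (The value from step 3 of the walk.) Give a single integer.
Answer: 3

Derivation:
vaddr = 741: l1_idx=5, l2_idx=6
L1[5] = 0; L2[0][6] = 3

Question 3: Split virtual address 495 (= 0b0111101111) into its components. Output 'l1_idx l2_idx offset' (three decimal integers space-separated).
vaddr = 495 = 0b0111101111
  top 3 bits -> l1_idx = 3
  next 3 bits -> l2_idx = 6
  bottom 4 bits -> offset = 15

Answer: 3 6 15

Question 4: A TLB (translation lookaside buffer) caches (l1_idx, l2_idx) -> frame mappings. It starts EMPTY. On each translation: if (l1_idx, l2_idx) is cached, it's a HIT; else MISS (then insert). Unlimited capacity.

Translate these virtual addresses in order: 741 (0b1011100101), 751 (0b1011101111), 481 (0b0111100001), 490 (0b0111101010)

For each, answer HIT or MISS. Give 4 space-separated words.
Answer: MISS HIT MISS HIT

Derivation:
vaddr=741: (5,6) not in TLB -> MISS, insert
vaddr=751: (5,6) in TLB -> HIT
vaddr=481: (3,6) not in TLB -> MISS, insert
vaddr=490: (3,6) in TLB -> HIT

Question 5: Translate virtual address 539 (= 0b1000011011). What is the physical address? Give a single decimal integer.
vaddr = 539 = 0b1000011011
Split: l1_idx=4, l2_idx=1, offset=11
L1[4] = 1
L2[1][1] = 51
paddr = 51 * 16 + 11 = 827

Answer: 827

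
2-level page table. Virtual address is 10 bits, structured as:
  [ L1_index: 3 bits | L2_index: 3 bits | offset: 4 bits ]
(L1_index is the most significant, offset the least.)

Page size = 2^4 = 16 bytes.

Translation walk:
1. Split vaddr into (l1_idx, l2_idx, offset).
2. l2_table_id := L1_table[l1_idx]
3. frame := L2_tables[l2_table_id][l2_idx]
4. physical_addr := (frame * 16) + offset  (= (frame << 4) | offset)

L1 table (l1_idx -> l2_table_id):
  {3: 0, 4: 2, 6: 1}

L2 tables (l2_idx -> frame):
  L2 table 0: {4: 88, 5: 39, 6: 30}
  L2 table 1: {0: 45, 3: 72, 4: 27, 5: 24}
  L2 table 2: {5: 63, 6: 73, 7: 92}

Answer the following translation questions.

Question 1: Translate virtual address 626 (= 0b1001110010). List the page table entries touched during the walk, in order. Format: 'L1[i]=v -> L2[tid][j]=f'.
vaddr = 626 = 0b1001110010
Split: l1_idx=4, l2_idx=7, offset=2

Answer: L1[4]=2 -> L2[2][7]=92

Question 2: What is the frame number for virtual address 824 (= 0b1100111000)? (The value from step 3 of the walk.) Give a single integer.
Answer: 72

Derivation:
vaddr = 824: l1_idx=6, l2_idx=3
L1[6] = 1; L2[1][3] = 72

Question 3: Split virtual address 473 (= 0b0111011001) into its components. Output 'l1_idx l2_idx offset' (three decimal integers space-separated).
vaddr = 473 = 0b0111011001
  top 3 bits -> l1_idx = 3
  next 3 bits -> l2_idx = 5
  bottom 4 bits -> offset = 9

Answer: 3 5 9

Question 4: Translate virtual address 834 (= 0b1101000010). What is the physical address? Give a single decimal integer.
Answer: 434

Derivation:
vaddr = 834 = 0b1101000010
Split: l1_idx=6, l2_idx=4, offset=2
L1[6] = 1
L2[1][4] = 27
paddr = 27 * 16 + 2 = 434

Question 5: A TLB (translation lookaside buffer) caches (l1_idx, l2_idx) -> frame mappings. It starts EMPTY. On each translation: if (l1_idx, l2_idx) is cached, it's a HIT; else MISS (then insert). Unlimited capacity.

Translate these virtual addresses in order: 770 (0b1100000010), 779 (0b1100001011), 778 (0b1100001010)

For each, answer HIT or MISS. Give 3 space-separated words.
Answer: MISS HIT HIT

Derivation:
vaddr=770: (6,0) not in TLB -> MISS, insert
vaddr=779: (6,0) in TLB -> HIT
vaddr=778: (6,0) in TLB -> HIT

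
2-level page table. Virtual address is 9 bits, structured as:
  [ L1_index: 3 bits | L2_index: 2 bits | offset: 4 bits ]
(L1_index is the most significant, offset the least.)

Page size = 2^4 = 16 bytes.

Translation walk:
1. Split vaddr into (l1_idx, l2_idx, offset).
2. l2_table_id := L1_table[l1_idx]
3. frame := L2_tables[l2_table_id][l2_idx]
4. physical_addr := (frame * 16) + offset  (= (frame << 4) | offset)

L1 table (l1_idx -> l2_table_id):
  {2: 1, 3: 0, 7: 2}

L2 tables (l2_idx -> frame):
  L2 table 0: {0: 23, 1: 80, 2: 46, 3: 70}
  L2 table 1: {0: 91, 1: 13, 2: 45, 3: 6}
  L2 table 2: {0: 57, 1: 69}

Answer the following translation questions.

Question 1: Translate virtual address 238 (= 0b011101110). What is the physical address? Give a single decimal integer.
vaddr = 238 = 0b011101110
Split: l1_idx=3, l2_idx=2, offset=14
L1[3] = 0
L2[0][2] = 46
paddr = 46 * 16 + 14 = 750

Answer: 750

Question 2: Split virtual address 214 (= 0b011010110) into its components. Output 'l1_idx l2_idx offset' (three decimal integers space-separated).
vaddr = 214 = 0b011010110
  top 3 bits -> l1_idx = 3
  next 2 bits -> l2_idx = 1
  bottom 4 bits -> offset = 6

Answer: 3 1 6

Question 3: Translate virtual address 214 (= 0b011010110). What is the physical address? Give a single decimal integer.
vaddr = 214 = 0b011010110
Split: l1_idx=3, l2_idx=1, offset=6
L1[3] = 0
L2[0][1] = 80
paddr = 80 * 16 + 6 = 1286

Answer: 1286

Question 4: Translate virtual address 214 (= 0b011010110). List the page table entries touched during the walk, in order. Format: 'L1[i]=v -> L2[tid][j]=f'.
vaddr = 214 = 0b011010110
Split: l1_idx=3, l2_idx=1, offset=6

Answer: L1[3]=0 -> L2[0][1]=80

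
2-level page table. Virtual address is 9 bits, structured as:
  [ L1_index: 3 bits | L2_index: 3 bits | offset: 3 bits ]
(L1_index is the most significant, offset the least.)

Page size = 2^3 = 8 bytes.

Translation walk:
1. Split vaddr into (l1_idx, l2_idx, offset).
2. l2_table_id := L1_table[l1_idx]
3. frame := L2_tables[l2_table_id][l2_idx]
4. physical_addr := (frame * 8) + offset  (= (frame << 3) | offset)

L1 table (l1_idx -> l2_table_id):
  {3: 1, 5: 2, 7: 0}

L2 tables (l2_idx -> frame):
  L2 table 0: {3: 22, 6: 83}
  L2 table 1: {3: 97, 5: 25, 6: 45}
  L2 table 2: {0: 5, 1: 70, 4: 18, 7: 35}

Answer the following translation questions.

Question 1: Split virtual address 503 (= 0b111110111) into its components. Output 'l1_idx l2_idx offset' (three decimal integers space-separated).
vaddr = 503 = 0b111110111
  top 3 bits -> l1_idx = 7
  next 3 bits -> l2_idx = 6
  bottom 3 bits -> offset = 7

Answer: 7 6 7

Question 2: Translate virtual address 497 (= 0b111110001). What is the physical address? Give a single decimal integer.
Answer: 665

Derivation:
vaddr = 497 = 0b111110001
Split: l1_idx=7, l2_idx=6, offset=1
L1[7] = 0
L2[0][6] = 83
paddr = 83 * 8 + 1 = 665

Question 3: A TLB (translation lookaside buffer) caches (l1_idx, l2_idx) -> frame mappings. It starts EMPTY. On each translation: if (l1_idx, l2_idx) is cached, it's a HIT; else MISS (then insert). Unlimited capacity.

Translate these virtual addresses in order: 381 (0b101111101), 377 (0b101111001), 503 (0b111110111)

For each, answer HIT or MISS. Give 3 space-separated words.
Answer: MISS HIT MISS

Derivation:
vaddr=381: (5,7) not in TLB -> MISS, insert
vaddr=377: (5,7) in TLB -> HIT
vaddr=503: (7,6) not in TLB -> MISS, insert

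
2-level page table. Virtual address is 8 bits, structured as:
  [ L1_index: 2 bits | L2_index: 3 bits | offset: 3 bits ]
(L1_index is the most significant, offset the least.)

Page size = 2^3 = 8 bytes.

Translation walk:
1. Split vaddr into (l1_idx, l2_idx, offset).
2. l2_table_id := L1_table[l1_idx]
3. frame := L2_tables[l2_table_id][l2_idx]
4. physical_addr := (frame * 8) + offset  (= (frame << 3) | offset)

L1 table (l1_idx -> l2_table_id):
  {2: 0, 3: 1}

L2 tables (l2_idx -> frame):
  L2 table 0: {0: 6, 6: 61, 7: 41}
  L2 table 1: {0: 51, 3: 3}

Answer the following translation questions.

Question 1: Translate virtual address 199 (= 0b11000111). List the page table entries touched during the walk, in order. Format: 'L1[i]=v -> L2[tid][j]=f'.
vaddr = 199 = 0b11000111
Split: l1_idx=3, l2_idx=0, offset=7

Answer: L1[3]=1 -> L2[1][0]=51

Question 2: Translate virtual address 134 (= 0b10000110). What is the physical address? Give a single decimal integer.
Answer: 54

Derivation:
vaddr = 134 = 0b10000110
Split: l1_idx=2, l2_idx=0, offset=6
L1[2] = 0
L2[0][0] = 6
paddr = 6 * 8 + 6 = 54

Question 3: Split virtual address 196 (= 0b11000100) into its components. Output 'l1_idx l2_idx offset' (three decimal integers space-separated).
Answer: 3 0 4

Derivation:
vaddr = 196 = 0b11000100
  top 2 bits -> l1_idx = 3
  next 3 bits -> l2_idx = 0
  bottom 3 bits -> offset = 4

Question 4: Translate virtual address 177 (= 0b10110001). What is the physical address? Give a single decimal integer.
Answer: 489

Derivation:
vaddr = 177 = 0b10110001
Split: l1_idx=2, l2_idx=6, offset=1
L1[2] = 0
L2[0][6] = 61
paddr = 61 * 8 + 1 = 489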